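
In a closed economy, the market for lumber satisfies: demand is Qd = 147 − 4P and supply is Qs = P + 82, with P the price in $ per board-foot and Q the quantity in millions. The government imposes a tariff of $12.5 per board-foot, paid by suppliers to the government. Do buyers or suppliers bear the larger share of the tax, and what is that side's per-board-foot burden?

Suppliers bear the larger share: $10 per board-foot.

Before the tax: set 147 − 4P = P + 82 → P* = $13, Q* = 95.
With the tax collected from suppliers, supply shifts: Qs = (P − 12.5) + 82.
New equilibrium: buyers pay $15.5, suppliers receive $3, Q = 85. (Wedge: Pb − Ps = 12.5.)
Per-board-foot burden: buyers $2.5, suppliers $10.
Suppliers take the larger share because supply is less price-elastic here (demand slope 4 vs supply slope 1).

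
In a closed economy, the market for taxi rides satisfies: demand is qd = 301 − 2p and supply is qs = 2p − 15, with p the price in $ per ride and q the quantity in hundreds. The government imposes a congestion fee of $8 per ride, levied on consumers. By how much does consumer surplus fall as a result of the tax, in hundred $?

Without the tax, 301 − 2p = 2p − 15 gives 4p = 316, so p* = $79 and q* = 143.
With the tax collected from consumers, demand (in seller-price terms) shifts: qd = 301 − 2(p + 8).
Solving gives q = 135 with consumers paying $83 and suppliers receiving $75 (the $8 wedge).
ΔCS is the trapezoid between Q = 135 and Q = 143 of height $4: ½ · (143 + 135) · 4 = $556.

Consumer surplus falls by $556 hundred.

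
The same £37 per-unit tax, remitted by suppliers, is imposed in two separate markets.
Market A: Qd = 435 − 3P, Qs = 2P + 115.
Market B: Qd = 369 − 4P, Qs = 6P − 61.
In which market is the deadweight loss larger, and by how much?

Market B, by £821.4.

Market A: pre-tax P* = £64, Q* = 243; post-tax Q = 198.6; deadweight loss = £821.4.
Market B: pre-tax P* = £43, Q* = 197; post-tax Q = 108.2; deadweight loss = £1642.8.
Difference: £821.4 vs £1642.8 → market B is larger by £821.4.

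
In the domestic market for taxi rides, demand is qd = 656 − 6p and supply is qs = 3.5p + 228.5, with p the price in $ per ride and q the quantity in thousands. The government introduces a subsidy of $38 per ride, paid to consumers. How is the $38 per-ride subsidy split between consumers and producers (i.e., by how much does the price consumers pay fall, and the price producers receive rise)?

Consumers gain $14 per ride; producers gain $24 per ride.

Before the subsidy: set 656 − 6p = 3.5p + 228.5 → p* = $45, q* = 386.
With a per-unit subsidy paid to consumers, each effectively pays p − 38, so demand becomes qd = 656 − 6(p − 38).
Solving gives q = 470 with consumers paying $31 and producers receiving $69 (the $38 wedge).
Gain to consumers: $14; to producers: $24. (They sum to $38.)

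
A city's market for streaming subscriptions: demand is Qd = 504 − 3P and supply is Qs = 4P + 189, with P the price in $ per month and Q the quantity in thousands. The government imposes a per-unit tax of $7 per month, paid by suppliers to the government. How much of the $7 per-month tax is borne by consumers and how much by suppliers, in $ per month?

Before the tax: set 504 − 3P = 4P + 189 → P* = $45, Q* = 369.
With the tax collected from suppliers, supply shifts: Qs = 4(P − 7) + 189.
Solving gives Q = 357 with consumers paying $49 and suppliers receiving $42 (the $7 wedge).
Burden on consumers: $4; on suppliers: $3. (They sum to $7.)

Consumers bear $4 per month; suppliers bear $3 per month.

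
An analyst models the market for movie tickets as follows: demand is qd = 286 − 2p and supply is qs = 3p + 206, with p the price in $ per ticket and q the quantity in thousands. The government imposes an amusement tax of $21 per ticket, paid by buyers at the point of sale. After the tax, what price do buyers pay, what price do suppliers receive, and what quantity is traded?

Without the tax, 286 − 2p = 3p + 206 gives 5p = 80, so p* = $16 and q* = 254.
With the tax collected from buyers, demand (in seller-price terms) shifts: qd = 286 − 2(p + 21).
Solving gives q = 228.8 with buyers paying $28.6 and suppliers receiving $7.6 (the $21 wedge).
The less price-elastic side of the market bears the larger share of a per-unit tax.

Buyers pay $28.6; suppliers receive $7.6; quantity = 228.8.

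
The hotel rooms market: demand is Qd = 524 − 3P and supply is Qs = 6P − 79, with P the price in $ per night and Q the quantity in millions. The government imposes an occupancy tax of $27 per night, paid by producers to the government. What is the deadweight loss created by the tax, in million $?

Without the tax, 524 − 3P = 6P − 79 gives 9P = 603, so P* = $67 and Q* = 323.
With the tax collected from producers, supply shifts: Qs = 6(P − 27) − 79.
Solving gives Q = 269 with buyers paying $85 and producers receiving $58 (the $27 wedge).
Quantity falls by |ΔQ| = |323 − 269| = 54.
DWL = ½ · t · |ΔQ| = ½ · 27 · 54 = $729.

Deadweight loss = $729 million.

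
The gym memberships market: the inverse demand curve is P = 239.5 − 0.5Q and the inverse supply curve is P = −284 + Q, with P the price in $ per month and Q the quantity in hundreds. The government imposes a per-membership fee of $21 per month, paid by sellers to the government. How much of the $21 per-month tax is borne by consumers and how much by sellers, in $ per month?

Rewrite in direct form: Qd = 479 − 2P and Qs = P + 284.
Before the tax: set 479 − 2P = P + 284 → P* = $65, Q* = 349.
With the tax collected from sellers, supply shifts: Qs = (P − 21) + 284.
Solving gives Q = 335 with consumers paying $72 and sellers receiving $51 (the $21 wedge).
Burden on consumers: $7; on sellers: $14. (They sum to $21.)
The less price-elastic side of the market bears the larger share of a per-unit tax.

Consumers bear $7 per month; sellers bear $14 per month.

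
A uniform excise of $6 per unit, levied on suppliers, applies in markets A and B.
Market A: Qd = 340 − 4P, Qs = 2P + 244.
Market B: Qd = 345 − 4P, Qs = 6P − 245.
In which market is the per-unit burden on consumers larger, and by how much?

Market B, by $1.6.

Market A: pre-tax P* = $16, Q* = 276; post-tax Q = 268; per-unit burden on consumers = $2.
Market B: pre-tax P* = $59, Q* = 109; post-tax Q = 94.6; per-unit burden on consumers = $3.6.
Difference: $2 vs $3.6 → market B is larger by $1.6.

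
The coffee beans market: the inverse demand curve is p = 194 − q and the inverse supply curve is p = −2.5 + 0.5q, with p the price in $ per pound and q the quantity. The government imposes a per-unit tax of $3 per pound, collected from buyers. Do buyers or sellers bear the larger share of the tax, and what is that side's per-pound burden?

Buyers bear the larger share: $2 per pound.

Rewrite in direct form: qd = 194 − p and qs = 2p + 5.
Without the tax, 194 − p = 2p + 5 gives 3p = 189, so p* = $63 and q* = 131.
With the tax collected from buyers, demand (in seller-price terms) shifts: qd = 194 − (p + 3).
Solving gives q = 129 with buyers paying $65 and sellers receiving $62 (the $3 wedge).
Per-pound burden: buyers $2, sellers $1.
Buyers take the larger share because demand is less price-elastic here (demand slope 1 vs supply slope 2).
The less price-elastic side of the market bears the larger share of a per-unit tax.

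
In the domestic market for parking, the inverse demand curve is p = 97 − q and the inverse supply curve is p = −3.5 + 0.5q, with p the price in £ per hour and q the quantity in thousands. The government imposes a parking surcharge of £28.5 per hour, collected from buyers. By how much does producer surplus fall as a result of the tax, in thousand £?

Inverting to q(p) form: qd = 97 − p; qs = 2p + 7.
Without the tax, 97 − p = 2p + 7 gives 3p = 90, so p* = £30 and q* = 67.
With the tax collected from buyers, demand (in seller-price terms) shifts: qd = 97 − (p + 28.5).
New equilibrium: buyers pay £49, sellers receive £20.5, q = 48. (Wedge: pb − ps = 28.5.)
ΔPS is the trapezoid between Q = 48 and Q = 67 of height £9.5: ½ · (67 + 48) · 9.5 = £546.25.

Producer surplus falls by £546.25 thousand.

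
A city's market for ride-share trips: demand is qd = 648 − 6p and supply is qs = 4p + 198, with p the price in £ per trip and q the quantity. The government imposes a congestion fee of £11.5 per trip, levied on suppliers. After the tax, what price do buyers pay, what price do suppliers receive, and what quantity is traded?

Buyers pay £49.6; suppliers receive £38.1; quantity = 350.4.

Before the tax: set 648 − 6p = 4p + 198 → p* = £45, q* = 378.
With the tax collected from suppliers, supply shifts: qs = 4(p − 11.5) + 198.
New equilibrium: buyers pay £49.6, suppliers receive £38.1, q = 350.4. (Wedge: pb − ps = 11.5.)
The less price-elastic side of the market bears the larger share of a per-unit tax.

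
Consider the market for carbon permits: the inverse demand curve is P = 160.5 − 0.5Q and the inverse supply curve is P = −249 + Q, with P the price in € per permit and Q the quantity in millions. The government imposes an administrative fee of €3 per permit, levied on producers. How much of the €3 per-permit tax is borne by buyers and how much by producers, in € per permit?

Buyers bear €1 per permit; producers bear €2 per permit.

Rewrite in direct form: Qd = 321 − 2P and Qs = P + 249.
Before the tax: set 321 − 2P = P + 249 → P* = €24, Q* = 273.
With the tax collected from producers, supply shifts: Qs = (P − 3) + 249.
Solving gives Q = 271 with buyers paying €25 and producers receiving €22 (the €3 wedge).
Burden on buyers: €1; on producers: €2. (They sum to €3.)
The less price-elastic side of the market bears the larger share of a per-unit tax.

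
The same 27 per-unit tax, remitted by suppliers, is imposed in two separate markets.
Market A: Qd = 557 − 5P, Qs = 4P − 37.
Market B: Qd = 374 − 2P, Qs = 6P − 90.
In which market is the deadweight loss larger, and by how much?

Market A: pre-tax P* = 66, Q* = 227; post-tax Q = 167; deadweight loss = 810.
Market B: pre-tax P* = 58, Q* = 258; post-tax Q = 217.5; deadweight loss = 546.75.
Difference: 810 vs 546.75 → market A is larger by 263.25.

Market A, by 263.25.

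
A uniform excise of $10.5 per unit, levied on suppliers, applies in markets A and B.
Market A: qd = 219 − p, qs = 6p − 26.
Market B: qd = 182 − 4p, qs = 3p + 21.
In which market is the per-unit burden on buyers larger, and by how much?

Market A, by $4.5.

Market A: pre-tax p* = $35, q* = 184; post-tax q = 175; per-unit burden on buyers = $9.
Market B: pre-tax p* = $23, q* = 90; post-tax q = 72; per-unit burden on buyers = $4.5.
Difference: $9 vs $4.5 → market A is larger by $4.5.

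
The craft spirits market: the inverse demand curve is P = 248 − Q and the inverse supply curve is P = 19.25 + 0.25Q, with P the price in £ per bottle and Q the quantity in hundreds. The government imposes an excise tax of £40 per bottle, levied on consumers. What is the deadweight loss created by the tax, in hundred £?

Inverting to Q(P) form: Qd = 248 − P; Qs = 4P − 77.
Without the tax, 248 − P = 4P − 77 gives 5P = 325, so P* = £65 and Q* = 183.
With the tax collected from consumers, demand (in seller-price terms) shifts: Qd = 248 − (P + 40).
Solving gives Q = 151 with consumers paying £97 and suppliers receiving £57 (the £40 wedge).
Quantity falls by |ΔQ| = |183 − 151| = 32.
DWL = ½ · t · |ΔQ| = ½ · 40 · 32 = £640.

Deadweight loss = £640 hundred.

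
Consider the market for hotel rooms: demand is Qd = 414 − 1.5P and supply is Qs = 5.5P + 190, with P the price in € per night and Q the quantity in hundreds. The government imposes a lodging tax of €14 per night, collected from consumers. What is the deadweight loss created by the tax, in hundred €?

Before the tax: set 414 − 1.5P = 5.5P + 190 → P* = €32, Q* = 366.
With the tax collected from consumers, demand (in seller-price terms) shifts: Qd = 414 − 1.5(P + 14).
Solving gives Q = 349.5 with consumers paying €43 and producers receiving €29 (the €14 wedge).
Quantity falls by |ΔQ| = |366 − 349.5| = 16.5.
DWL = ½ · t · |ΔQ| = ½ · 14 · 16.5 = €115.5.

Deadweight loss = €115.5 hundred.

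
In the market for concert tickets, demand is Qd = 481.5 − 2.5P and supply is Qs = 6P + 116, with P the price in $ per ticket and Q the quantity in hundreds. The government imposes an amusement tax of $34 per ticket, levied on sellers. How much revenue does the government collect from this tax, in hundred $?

Before the tax: set 481.5 − 2.5P = 6P + 116 → P* = $43, Q* = 374.
With the tax collected from sellers, supply shifts: Qs = 6(P − 34) + 116.
Solving gives Q = 314 with consumers paying $67 and sellers receiving $33 (the $34 wedge).
Revenue = t · Q = 34 · 314 = $10676.

Tax revenue = $10676 hundred.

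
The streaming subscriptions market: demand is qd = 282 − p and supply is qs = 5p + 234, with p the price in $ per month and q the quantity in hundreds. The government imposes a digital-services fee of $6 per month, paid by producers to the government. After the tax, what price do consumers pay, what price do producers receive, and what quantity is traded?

Consumers pay $13; producers receive $7; quantity = 269.

Without the tax, 282 − p = 5p + 234 gives 6p = 48, so p* = $8 and q* = 274.
With the tax collected from producers, supply shifts: qs = 5(p − 6) + 234.
Solving gives q = 269 with consumers paying $13 and producers receiving $7 (the $6 wedge).
The less price-elastic side of the market bears the larger share of a per-unit tax.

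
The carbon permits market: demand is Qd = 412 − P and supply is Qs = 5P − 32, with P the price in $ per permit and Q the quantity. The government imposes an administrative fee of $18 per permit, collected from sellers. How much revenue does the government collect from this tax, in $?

Without the tax, 412 − P = 5P − 32 gives 6P = 444, so P* = $74 and Q* = 338.
With the tax collected from sellers, supply shifts: Qs = 5(P − 18) − 32.
New equilibrium: buyers pay $89, sellers receive $71, Q = 323. (Wedge: Pb − Ps = 18.)
Revenue = t · Q = 18 · 323 = $5814.

Tax revenue = $5814.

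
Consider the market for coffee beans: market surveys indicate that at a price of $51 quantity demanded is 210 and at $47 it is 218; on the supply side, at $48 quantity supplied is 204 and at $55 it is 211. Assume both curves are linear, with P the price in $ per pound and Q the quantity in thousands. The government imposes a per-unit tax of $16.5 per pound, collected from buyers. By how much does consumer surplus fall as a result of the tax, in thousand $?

Demand slope: (218 − 210)/(47 − 51) = -2, so Qd = 312 − 2P.
Supply slope: (211 − 204)/(55 − 48) = 1, so Qs = P + 156.
Without the tax, 312 − 2P = P + 156 gives 3P = 156, so P* = $52 and Q* = 208.
With the tax collected from buyers, demand (in seller-price terms) shifts: Qd = 312 − 2(P + 16.5).
New equilibrium: buyers pay $57.5, producers receive $41, Q = 197. (Wedge: Pb − Ps = 16.5.)
ΔCS is the trapezoid between Q = 197 and Q = 208 of height $5.5: ½ · (208 + 197) · 5.5 = $1113.75.

Consumer surplus falls by $1113.75 thousand.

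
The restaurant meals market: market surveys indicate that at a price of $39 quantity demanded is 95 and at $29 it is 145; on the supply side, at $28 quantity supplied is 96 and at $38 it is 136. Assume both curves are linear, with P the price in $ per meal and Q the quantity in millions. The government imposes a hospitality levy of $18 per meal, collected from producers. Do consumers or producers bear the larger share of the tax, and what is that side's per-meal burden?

Producers bear the larger share: $10 per meal.

Demand slope: (145 − 95)/(29 − 39) = -5, so Qd = 290 − 5P.
Supply slope: (136 − 96)/(38 − 28) = 4, so Qs = 4P − 16.
Before the tax: set 290 − 5P = 4P − 16 → P* = $34, Q* = 120.
With the tax collected from producers, supply shifts: Qs = 4(P − 18) − 16.
New equilibrium: consumers pay $42, producers receive $24, Q = 80. (Wedge: Pb − Ps = 18.)
Per-meal burden: consumers $8, producers $10.
Producers take the larger share because supply is less price-elastic here (demand slope 5 vs supply slope 4).
The less price-elastic side of the market bears the larger share of a per-unit tax.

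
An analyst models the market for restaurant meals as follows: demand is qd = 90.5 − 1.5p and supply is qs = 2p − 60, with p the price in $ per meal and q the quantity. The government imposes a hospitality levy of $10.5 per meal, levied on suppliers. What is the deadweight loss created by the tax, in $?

Before the tax: set 90.5 − 1.5p = 2p − 60 → p* = $43, q* = 26.
With the tax collected from suppliers, supply shifts: qs = 2(p − 10.5) − 60.
New equilibrium: buyers pay $49, suppliers receive $38.5, q = 17. (Wedge: pb − ps = 10.5.)
Quantity falls by |ΔQ| = |26 − 17| = 9.
DWL = ½ · t · |ΔQ| = ½ · 10.5 · 9 = $47.25.

Deadweight loss = $47.25.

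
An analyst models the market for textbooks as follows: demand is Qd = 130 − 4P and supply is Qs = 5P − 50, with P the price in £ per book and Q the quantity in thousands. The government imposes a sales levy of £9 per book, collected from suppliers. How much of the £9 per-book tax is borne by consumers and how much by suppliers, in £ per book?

Without the tax, 130 − 4P = 5P − 50 gives 9P = 180, so P* = £20 and Q* = 50.
With the tax collected from suppliers, supply shifts: Qs = 5(P − 9) − 50.
New equilibrium: consumers pay £25, suppliers receive £16, Q = 30. (Wedge: Pb − Ps = 9.)
Burden on consumers: £5; on suppliers: £4. (They sum to £9.)

Consumers bear £5 per book; suppliers bear £4 per book.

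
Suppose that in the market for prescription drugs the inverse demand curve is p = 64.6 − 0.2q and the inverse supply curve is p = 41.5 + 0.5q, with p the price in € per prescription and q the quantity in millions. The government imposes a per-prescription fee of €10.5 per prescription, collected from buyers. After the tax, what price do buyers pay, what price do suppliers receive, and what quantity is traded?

Buyers pay €61; suppliers receive €50.5; quantity = 18.

Rewrite in direct form: qd = 323 − 5p and qs = 2p − 83.
Without the tax, 323 − 5p = 2p − 83 gives 7p = 406, so p* = €58 and q* = 33.
With the tax collected from buyers, demand (in seller-price terms) shifts: qd = 323 − 5(p + 10.5).
New equilibrium: buyers pay €61, suppliers receive €50.5, q = 18. (Wedge: pb − ps = 10.5.)
The less price-elastic side of the market bears the larger share of a per-unit tax.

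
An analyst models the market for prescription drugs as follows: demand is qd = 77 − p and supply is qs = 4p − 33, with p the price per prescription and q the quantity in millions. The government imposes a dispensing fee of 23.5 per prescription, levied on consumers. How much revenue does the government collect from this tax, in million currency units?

Tax revenue = 850.7 million.

Before the tax: set 77 − p = 4p − 33 → p* = 22, q* = 55.
With the tax collected from consumers, demand (in seller-price terms) shifts: qd = 77 − (p + 23.5).
New equilibrium: consumers pay 40.8, sellers receive 17.3, q = 36.2. (Wedge: pb − ps = 23.5.)
Revenue = t · Q = 23.5 · 36.2 = 850.7.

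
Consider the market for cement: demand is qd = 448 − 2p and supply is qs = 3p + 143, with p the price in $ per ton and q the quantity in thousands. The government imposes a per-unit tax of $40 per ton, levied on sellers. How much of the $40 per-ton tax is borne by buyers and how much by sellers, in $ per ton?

Without the tax, 448 − 2p = 3p + 143 gives 5p = 305, so p* = $61 and q* = 326.
With the tax collected from sellers, supply shifts: qs = 3(p − 40) + 143.
New equilibrium: buyers pay $85, sellers receive $45, q = 278. (Wedge: pb − ps = 40.)
Burden on buyers: $24; on sellers: $16. (They sum to $40.)

Buyers bear $24 per ton; sellers bear $16 per ton.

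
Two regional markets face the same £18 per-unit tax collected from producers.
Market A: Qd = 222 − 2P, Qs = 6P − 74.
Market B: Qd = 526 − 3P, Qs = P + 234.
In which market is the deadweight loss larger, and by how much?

Market A: pre-tax P* = £37, Q* = 148; post-tax Q = 121; deadweight loss = £243.
Market B: pre-tax P* = £73, Q* = 307; post-tax Q = 293.5; deadweight loss = £121.5.
Difference: £243 vs £121.5 → market A is larger by £121.5.

Market A, by £121.5.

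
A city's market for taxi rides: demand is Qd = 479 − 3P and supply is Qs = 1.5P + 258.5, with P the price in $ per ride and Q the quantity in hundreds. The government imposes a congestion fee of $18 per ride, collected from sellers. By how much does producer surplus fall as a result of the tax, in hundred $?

Producer surplus falls by $3876 hundred.

Without the tax, 479 − 3P = 1.5P + 258.5 gives 4.5P = 220.5, so P* = $49 and Q* = 332.
With the tax collected from sellers, supply shifts: Qs = 1.5(P − 18) + 258.5.
New equilibrium: buyers pay $55, sellers receive $37, Q = 314. (Wedge: Pb − Ps = 18.)
ΔPS is the trapezoid between Q = 314 and Q = 332 of height $12: ½ · (332 + 314) · 12 = $3876.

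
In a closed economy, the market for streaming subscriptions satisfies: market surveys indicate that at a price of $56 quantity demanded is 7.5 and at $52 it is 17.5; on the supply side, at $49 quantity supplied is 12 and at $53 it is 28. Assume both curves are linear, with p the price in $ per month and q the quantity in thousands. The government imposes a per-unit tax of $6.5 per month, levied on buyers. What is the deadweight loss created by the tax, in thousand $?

Deadweight loss = $32.5 thousand.

Demand slope: (17.5 − 7.5)/(52 − 56) = -2.5, so qd = 147.5 − 2.5p.
Supply slope: (28 − 12)/(53 − 49) = 4, so qs = 4p − 184.
Without the tax, 147.5 − 2.5p = 4p − 184 gives 6.5p = 331.5, so p* = $51 and q* = 20.
With the tax collected from buyers, demand (in seller-price terms) shifts: qd = 147.5 − 2.5(p + 6.5).
New equilibrium: buyers pay $55, producers receive $48.5, q = 10. (Wedge: pb − ps = 6.5.)
Quantity falls by |ΔQ| = |20 − 10| = 10.
DWL = ½ · t · |ΔQ| = ½ · 6.5 · 10 = $32.5.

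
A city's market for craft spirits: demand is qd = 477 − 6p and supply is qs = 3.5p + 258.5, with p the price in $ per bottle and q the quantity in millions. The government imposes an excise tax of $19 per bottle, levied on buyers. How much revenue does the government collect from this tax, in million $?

Before the tax: set 477 − 6p = 3.5p + 258.5 → p* = $23, q* = 339.
With the tax collected from buyers, demand (in seller-price terms) shifts: qd = 477 − 6(p + 19).
New equilibrium: buyers pay $30, sellers receive $11, q = 297. (Wedge: pb − ps = 19.)
Revenue = t · Q = 19 · 297 = $5643.

Tax revenue = $5643 million.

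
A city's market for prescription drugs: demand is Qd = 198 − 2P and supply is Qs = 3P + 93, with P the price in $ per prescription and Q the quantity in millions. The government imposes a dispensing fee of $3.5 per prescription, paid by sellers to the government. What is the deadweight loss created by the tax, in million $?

Deadweight loss = $7.35 million.

Without the tax, 198 − 2P = 3P + 93 gives 5P = 105, so P* = $21 and Q* = 156.
With the tax collected from sellers, supply shifts: Qs = 3(P − 3.5) + 93.
Solving gives Q = 151.8 with consumers paying $23.1 and sellers receiving $19.6 (the $3.5 wedge).
Quantity falls by |ΔQ| = |156 − 151.8| = 4.2.
DWL = ½ · t · |ΔQ| = ½ · 3.5 · 4.2 = $7.35.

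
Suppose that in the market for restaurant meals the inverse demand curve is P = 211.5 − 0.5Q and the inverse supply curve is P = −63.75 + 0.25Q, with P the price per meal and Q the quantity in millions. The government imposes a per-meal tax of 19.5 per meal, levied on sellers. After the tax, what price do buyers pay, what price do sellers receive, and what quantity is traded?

Buyers pay 41; sellers receive 21.5; quantity = 341.

Inverting to Q(P) form: Qd = 423 − 2P; Qs = 4P + 255.
Without the tax, 423 − 2P = 4P + 255 gives 6P = 168, so P* = 28 and Q* = 367.
With the tax collected from sellers, supply shifts: Qs = 4(P − 19.5) + 255.
New equilibrium: buyers pay 41, sellers receive 21.5, Q = 341. (Wedge: Pb − Ps = 19.5.)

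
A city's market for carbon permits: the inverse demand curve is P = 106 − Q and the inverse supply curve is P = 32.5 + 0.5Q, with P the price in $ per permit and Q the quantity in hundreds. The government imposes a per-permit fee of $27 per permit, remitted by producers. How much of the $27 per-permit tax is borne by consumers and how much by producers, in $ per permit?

Inverting to Q(P) form: Qd = 106 − P; Qs = 2P − 65.
Without the tax, 106 − P = 2P − 65 gives 3P = 171, so P* = $57 and Q* = 49.
With the tax collected from producers, supply shifts: Qs = 2(P − 27) − 65.
Solving gives Q = 31 with consumers paying $75 and producers receiving $48 (the $27 wedge).
Burden on consumers: $18; on producers: $9. (They sum to $27.)
The less price-elastic side of the market bears the larger share of a per-unit tax.

Consumers bear $18 per permit; producers bear $9 per permit.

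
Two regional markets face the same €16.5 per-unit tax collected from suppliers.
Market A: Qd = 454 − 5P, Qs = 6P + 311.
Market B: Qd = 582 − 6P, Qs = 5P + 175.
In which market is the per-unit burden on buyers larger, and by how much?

Market A, by €1.5.

Market A: pre-tax P* = €13, Q* = 389; post-tax Q = 344; per-unit burden on buyers = €9.
Market B: pre-tax P* = €37, Q* = 360; post-tax Q = 315; per-unit burden on buyers = €7.5.
Difference: €9 vs €7.5 → market A is larger by €1.5.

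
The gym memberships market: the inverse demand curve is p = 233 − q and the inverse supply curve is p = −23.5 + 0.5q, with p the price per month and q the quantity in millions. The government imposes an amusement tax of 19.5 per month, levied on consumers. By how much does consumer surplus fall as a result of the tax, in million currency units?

Rewrite in direct form: qd = 233 − p and qs = 2p + 47.
Without the tax, 233 − p = 2p + 47 gives 3p = 186, so p* = 62 and q* = 171.
With the tax collected from consumers, demand (in seller-price terms) shifts: qd = 233 − (p + 19.5).
New equilibrium: consumers pay 75, producers receive 55.5, q = 158. (Wedge: pb − ps = 19.5.)
ΔCS is the trapezoid between Q = 158 and Q = 171 of height 13: ½ · (171 + 158) · 13 = 2138.5.

Consumer surplus falls by 2138.5 million.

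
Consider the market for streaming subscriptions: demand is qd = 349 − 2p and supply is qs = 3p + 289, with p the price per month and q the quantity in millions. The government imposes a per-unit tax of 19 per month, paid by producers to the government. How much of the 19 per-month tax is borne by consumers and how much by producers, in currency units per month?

Before the tax: set 349 − 2p = 3p + 289 → p* = 12, q* = 325.
With the tax collected from producers, supply shifts: qs = 3(p − 19) + 289.
Solving gives q = 302.2 with consumers paying 23.4 and producers receiving 4.4 (the 19 wedge).
Burden on consumers: 11.4; on producers: 7.6. (They sum to 19.)
The less price-elastic side of the market bears the larger share of a per-unit tax.

Consumers bear 11.4 per month; producers bear 7.6 per month.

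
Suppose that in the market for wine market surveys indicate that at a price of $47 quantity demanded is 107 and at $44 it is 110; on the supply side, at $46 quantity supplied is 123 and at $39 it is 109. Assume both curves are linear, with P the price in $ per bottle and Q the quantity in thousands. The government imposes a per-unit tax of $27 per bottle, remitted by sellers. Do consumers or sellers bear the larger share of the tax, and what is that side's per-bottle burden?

Demand slope: (110 − 107)/(44 − 47) = -1, so Qd = 154 − P.
Supply slope: (109 − 123)/(39 − 46) = 2, so Qs = 2P + 31.
Before the tax: set 154 − P = 2P + 31 → P* = $41, Q* = 113.
With the tax collected from sellers, supply shifts: Qs = 2(P − 27) + 31.
New equilibrium: consumers pay $59, sellers receive $32, Q = 95. (Wedge: Pb − Ps = 27.)
Per-bottle burden: consumers $18, sellers $9.
Consumers take the larger share because demand is less price-elastic here (demand slope 1 vs supply slope 2).
The less price-elastic side of the market bears the larger share of a per-unit tax.

Consumers bear the larger share: $18 per bottle.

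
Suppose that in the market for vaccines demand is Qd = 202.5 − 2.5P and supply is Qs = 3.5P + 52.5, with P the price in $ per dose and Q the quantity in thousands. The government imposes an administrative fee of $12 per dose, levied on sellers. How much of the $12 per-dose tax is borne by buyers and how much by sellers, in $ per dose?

Before the tax: set 202.5 − 2.5P = 3.5P + 52.5 → P* = $25, Q* = 140.
With the tax collected from sellers, supply shifts: Qs = 3.5(P − 12) + 52.5.
New equilibrium: buyers pay $32, sellers receive $20, Q = 122.5. (Wedge: Pb − Ps = 12.)
Burden on buyers: $7; on sellers: $5. (They sum to $12.)
The less price-elastic side of the market bears the larger share of a per-unit tax.

Buyers bear $7 per dose; sellers bear $5 per dose.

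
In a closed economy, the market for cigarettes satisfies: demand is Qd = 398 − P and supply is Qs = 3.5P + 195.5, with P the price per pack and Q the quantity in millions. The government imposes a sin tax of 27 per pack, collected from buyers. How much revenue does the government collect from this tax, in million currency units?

Without the tax, 398 − P = 3.5P + 195.5 gives 4.5P = 202.5, so P* = 45 and Q* = 353.
With the tax collected from buyers, demand (in seller-price terms) shifts: Qd = 398 − (P + 27).
New equilibrium: buyers pay 66, sellers receive 39, Q = 332. (Wedge: Pb − Ps = 27.)
Revenue = t · Q = 27 · 332 = 8964.

Tax revenue = 8964 million.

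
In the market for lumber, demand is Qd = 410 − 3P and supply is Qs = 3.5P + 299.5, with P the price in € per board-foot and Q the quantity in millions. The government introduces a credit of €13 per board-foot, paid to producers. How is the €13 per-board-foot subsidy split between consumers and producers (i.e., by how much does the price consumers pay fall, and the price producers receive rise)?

Without the subsidy, 410 − 3P = 3.5P + 299.5 gives 6.5P = 110.5, so P* = €17 and Q* = 359.
With a per-unit subsidy paid to producers, each receives P + 13 per unit sold, so supply becomes Qs = 3.5(P + 13) + 299.5.
New equilibrium: consumers pay €10, producers receive €23, Q = 380. (Wedge: Pb − Ps = −13.)
Gain to consumers: €7; to producers: €6. (They sum to €13.)

Consumers gain €7 per board-foot; producers gain €6 per board-foot.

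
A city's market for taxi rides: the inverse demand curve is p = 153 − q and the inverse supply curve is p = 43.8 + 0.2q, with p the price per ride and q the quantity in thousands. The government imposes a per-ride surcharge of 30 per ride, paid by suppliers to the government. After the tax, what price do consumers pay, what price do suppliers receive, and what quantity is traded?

Inverting to q(p) form: qd = 153 − p; qs = 5p − 219.
Without the tax, 153 − p = 5p − 219 gives 6p = 372, so p* = 62 and q* = 91.
With the tax collected from suppliers, supply shifts: qs = 5(p − 30) − 219.
Solving gives q = 66 with consumers paying 87 and suppliers receiving 57 (the 30 wedge).
The less price-elastic side of the market bears the larger share of a per-unit tax.

Consumers pay 87; suppliers receive 57; quantity = 66.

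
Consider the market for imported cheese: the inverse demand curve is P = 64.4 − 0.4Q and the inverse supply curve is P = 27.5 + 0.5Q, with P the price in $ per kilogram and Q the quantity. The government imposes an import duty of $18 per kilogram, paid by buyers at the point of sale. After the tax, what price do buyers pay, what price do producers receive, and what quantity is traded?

Buyers pay $56; producers receive $38; quantity = 21.

Inverting to Q(P) form: Qd = 161 − 2.5P; Qs = 2P − 55.
Without the tax, 161 − 2.5P = 2P − 55 gives 4.5P = 216, so P* = $48 and Q* = 41.
With the tax collected from buyers, demand (in seller-price terms) shifts: Qd = 161 − 2.5(P + 18).
Solving gives Q = 21 with buyers paying $56 and producers receiving $38 (the $18 wedge).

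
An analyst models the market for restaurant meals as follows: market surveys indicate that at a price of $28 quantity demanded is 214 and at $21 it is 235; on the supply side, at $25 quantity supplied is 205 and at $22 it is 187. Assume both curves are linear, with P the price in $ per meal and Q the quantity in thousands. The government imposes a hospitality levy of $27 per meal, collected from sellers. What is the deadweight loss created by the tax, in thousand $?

Deadweight loss = $729 thousand.

Demand slope: (235 − 214)/(21 − 28) = -3, so Qd = 298 − 3P.
Supply slope: (187 − 205)/(22 − 25) = 6, so Qs = 6P + 55.
Without the tax, 298 − 3P = 6P + 55 gives 9P = 243, so P* = $27 and Q* = 217.
With the tax collected from sellers, supply shifts: Qs = 6(P − 27) + 55.
New equilibrium: consumers pay $45, sellers receive $18, Q = 163. (Wedge: Pb − Ps = 27.)
Quantity falls by |ΔQ| = |217 − 163| = 54.
DWL = ½ · t · |ΔQ| = ½ · 27 · 54 = $729.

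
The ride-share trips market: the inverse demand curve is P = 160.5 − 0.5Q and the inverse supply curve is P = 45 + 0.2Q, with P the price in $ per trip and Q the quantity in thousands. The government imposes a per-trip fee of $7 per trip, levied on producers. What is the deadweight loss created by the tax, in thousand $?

Rewrite in direct form: Qd = 321 − 2P and Qs = 5P − 225.
Before the tax: set 321 − 2P = 5P − 225 → P* = $78, Q* = 165.
With the tax collected from producers, supply shifts: Qs = 5(P − 7) − 225.
Solving gives Q = 155 with consumers paying $83 and producers receiving $76 (the $7 wedge).
Quantity falls by |ΔQ| = |165 − 155| = 10.
DWL = ½ · t · |ΔQ| = ½ · 7 · 10 = $35.

Deadweight loss = $35 thousand.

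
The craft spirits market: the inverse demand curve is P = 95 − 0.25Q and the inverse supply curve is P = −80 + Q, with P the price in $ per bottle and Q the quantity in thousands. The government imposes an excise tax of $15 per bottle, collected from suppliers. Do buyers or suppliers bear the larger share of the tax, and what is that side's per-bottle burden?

Suppliers bear the larger share: $12 per bottle.

Rewrite in direct form: Qd = 380 − 4P and Qs = P + 80.
Without the tax, 380 − 4P = P + 80 gives 5P = 300, so P* = $60 and Q* = 140.
With the tax collected from suppliers, supply shifts: Qs = (P − 15) + 80.
New equilibrium: buyers pay $63, suppliers receive $48, Q = 128. (Wedge: Pb − Ps = 15.)
Per-bottle burden: buyers $3, suppliers $12.
Suppliers take the larger share because supply is less price-elastic here (demand slope 4 vs supply slope 1).
The less price-elastic side of the market bears the larger share of a per-unit tax.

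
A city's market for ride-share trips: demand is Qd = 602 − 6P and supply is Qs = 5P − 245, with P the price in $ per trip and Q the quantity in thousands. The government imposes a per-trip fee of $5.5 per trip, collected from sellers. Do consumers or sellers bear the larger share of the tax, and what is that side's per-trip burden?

Sellers bear the larger share: $3 per trip.

Without the tax, 602 − 6P = 5P − 245 gives 11P = 847, so P* = $77 and Q* = 140.
With the tax collected from sellers, supply shifts: Qs = 5(P − 5.5) − 245.
New equilibrium: consumers pay $79.5, sellers receive $74, Q = 125. (Wedge: Pb − Ps = 5.5.)
Per-trip burden: consumers $2.5, sellers $3.
Sellers take the larger share because supply is less price-elastic here (demand slope 6 vs supply slope 5).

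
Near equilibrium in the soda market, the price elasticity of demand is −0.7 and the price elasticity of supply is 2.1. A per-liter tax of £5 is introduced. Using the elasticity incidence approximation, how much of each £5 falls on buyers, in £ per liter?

Incidence ratio: buyers' share ≈ εs / (εs + |εd|) = 2.1 / (2.1 + 0.7) = 0.75.
So buyers bear ≈ 0.75 × £5 = £3.75; sellers bear £1.25.

Buyers bear ≈ £3.75 per liter.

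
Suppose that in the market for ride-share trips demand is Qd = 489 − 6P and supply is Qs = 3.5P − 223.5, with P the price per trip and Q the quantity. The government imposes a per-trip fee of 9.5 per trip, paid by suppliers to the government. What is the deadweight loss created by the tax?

Before the tax: set 489 − 6P = 3.5P − 223.5 → P* = 75, Q* = 39.
With the tax collected from suppliers, supply shifts: Qs = 3.5(P − 9.5) − 223.5.
Solving gives Q = 18 with consumers paying 78.5 and suppliers receiving 69 (the 9.5 wedge).
Quantity falls by |ΔQ| = |39 − 18| = 21.
DWL = ½ · t · |ΔQ| = ½ · 9.5 · 21 = 99.75.

Deadweight loss = 99.75.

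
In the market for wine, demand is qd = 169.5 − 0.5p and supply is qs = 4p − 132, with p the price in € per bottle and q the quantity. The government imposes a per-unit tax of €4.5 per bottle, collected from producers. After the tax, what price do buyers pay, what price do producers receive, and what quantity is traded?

Without the tax, 169.5 − 0.5p = 4p − 132 gives 4.5p = 301.5, so p* = €67 and q* = 136.
With the tax collected from producers, supply shifts: qs = 4(p − 4.5) − 132.
Solving gives q = 134 with buyers paying €71 and producers receiving €66.5 (the €4.5 wedge).

Buyers pay €71; producers receive €66.5; quantity = 134.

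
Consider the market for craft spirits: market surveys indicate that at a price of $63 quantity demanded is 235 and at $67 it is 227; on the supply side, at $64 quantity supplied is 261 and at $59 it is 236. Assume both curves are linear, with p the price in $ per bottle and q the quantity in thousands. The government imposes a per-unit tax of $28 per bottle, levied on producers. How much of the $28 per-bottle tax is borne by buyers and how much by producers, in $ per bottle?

Demand slope: (227 − 235)/(67 − 63) = -2, so qd = 361 − 2p.
Supply slope: (236 − 261)/(59 − 64) = 5, so qs = 5p − 59.
Before the tax: set 361 − 2p = 5p − 59 → p* = $60, q* = 241.
With the tax collected from producers, supply shifts: qs = 5(p − 28) − 59.
Solving gives q = 201 with buyers paying $80 and producers receiving $52 (the $28 wedge).
Burden on buyers: $20; on producers: $8. (They sum to $28.)
The less price-elastic side of the market bears the larger share of a per-unit tax.

Buyers bear $20 per bottle; producers bear $8 per bottle.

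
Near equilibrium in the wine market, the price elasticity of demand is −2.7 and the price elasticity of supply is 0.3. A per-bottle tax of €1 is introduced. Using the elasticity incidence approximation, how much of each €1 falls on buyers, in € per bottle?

Incidence ratio: buyers' share ≈ εs / (εs + |εd|) = 0.3 / (0.3 + 2.7) = 0.1.
So buyers bear ≈ 0.1 × €1 = €0.1; producers bear €0.9.

Buyers bear ≈ €0.1 per bottle.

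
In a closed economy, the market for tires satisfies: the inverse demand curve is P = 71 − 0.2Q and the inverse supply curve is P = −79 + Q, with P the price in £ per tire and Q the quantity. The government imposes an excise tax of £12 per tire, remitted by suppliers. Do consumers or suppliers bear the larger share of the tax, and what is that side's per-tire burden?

Suppliers bear the larger share: £10 per tire.

Rewrite in direct form: Qd = 355 − 5P and Qs = P + 79.
Without the tax, 355 − 5P = P + 79 gives 6P = 276, so P* = £46 and Q* = 125.
With the tax collected from suppliers, supply shifts: Qs = (P − 12) + 79.
New equilibrium: consumers pay £48, suppliers receive £36, Q = 115. (Wedge: Pb − Ps = 12.)
Per-tire burden: consumers £2, suppliers £10.
Suppliers take the larger share because supply is less price-elastic here (demand slope 5 vs supply slope 1).
The less price-elastic side of the market bears the larger share of a per-unit tax.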